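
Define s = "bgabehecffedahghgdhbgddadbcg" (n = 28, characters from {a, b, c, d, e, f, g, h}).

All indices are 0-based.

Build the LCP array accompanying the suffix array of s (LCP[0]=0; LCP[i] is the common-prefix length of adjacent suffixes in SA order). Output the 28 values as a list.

[0, 1, 1, 0, 1, 1, 2, 0, 1, 0, 2, 1, 1, 1, 0, 1, 1, 0, 1, 0, 1, 1, 2, 1, 0, 1, 1, 2]

rank→(start, suffix):
  0 → (2, 'abehecffedahghgdhbgddadbcg')
  1 → (23, 'adbcg')
  2 → (12, 'ahghgdhbgddadbcg')
  3 → (25, 'bcg')
  4 → (3, 'behecffedahghgdhbgddadbcg')
  5 → (0, 'bgabehecffedahghgdhbgddadbcg')
  6 → (19, 'bgddadbcg')
  7 → (7, 'cffedahghgdhbgddadbcg')
  8 → (26, 'cg')
  9 → (22, 'dadbcg')
  10 → (11, 'dahghgdhbgddadbcg')
  11 → (24, 'dbcg')
  12 → (21, 'ddadbcg')
  13 → (17, 'dhbgddadbcg')
  14 → (6, 'ecffedahghgdhbgddadbcg')
  15 → (10, 'edahghgdhbgddadbcg')
  16 → (4, 'ehecffedahghgdhbgddadbcg')
  17 → (9, 'fedahghgdhbgddadbcg')
  18 → (8, 'ffedahghgdhbgddadbcg')
  19 → (27, 'g')
  20 → (1, 'gabehecffedahghgdhbgddadbcg')
  21 → (20, 'gddadbcg')
  22 → (16, 'gdhbgddadbcg')
  23 → (14, 'ghgdhbgddadbcg')
  24 → (18, 'hbgddadbcg')
  25 → (5, 'hecffedahghgdhbgddadbcg')
  26 → (15, 'hgdhbgddadbcg')
  27 → (13, 'hghgdhbgddadbcg')

SA = [2, 23, 12, 25, 3, 0, 19, 7, 26, 22, 11, 24, 21, 17, 6, 10, 4, 9, 8, 27, 1, 20, 16, 14, 18, 5, 15, 13]
i: (SA[i-1],SA[i]) lcp shared
  1: (2,23) 1 'a'
  2: (23,12) 1 'a'
  3: (12,25) 0 ''
  4: (25,3) 1 'b'
  5: (3,0) 1 'b'
  6: (0,19) 2 'bg'
  7: (19,7) 0 ''
  8: (7,26) 1 'c'
  9: (26,22) 0 ''
  10: (22,11) 2 'da'
  11: (11,24) 1 'd'
  12: (24,21) 1 'd'
  13: (21,17) 1 'd'
  14: (17,6) 0 ''
  15: (6,10) 1 'e'
  16: (10,4) 1 'e'
  17: (4,9) 0 ''
  18: (9,8) 1 'f'
  19: (8,27) 0 ''
  20: (27,1) 1 'g'
  21: (1,20) 1 'g'
  22: (20,16) 2 'gd'
  23: (16,14) 1 'g'
  24: (14,18) 0 ''
  25: (18,5) 1 'h'
  26: (5,15) 1 'h'
  27: (15,13) 2 'hg'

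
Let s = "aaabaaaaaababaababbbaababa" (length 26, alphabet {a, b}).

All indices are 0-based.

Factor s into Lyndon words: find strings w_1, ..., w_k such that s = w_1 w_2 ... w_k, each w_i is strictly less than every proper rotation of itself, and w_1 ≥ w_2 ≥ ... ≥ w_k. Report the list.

["aaab", "aaaaaababaababbbaabab", "a"]

emit factor 1: 'aaab' (i=0, period=4)
emit factor 2: 'aaaaaababaababbbaabab' (i=4, period=21)
emit factor 3: 'a' (i=25, period=1)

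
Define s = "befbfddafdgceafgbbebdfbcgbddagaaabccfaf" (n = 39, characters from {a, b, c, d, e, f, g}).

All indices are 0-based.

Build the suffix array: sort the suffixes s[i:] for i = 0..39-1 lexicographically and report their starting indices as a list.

rank→(start, suffix):
  0 → (30, 'aaabccfaf')
  1 → (31, 'aabccfaf')
  2 → (32, 'abccfaf')
  3 → (37, 'af')
  4 → (7, 'afdgceafgbbebdfbcgbddagaaabccfaf')
  5 → (13, 'afgbbebdfbcgbddagaaabccfaf')
  6 → (28, 'agaaabccfaf')
  7 → (16, 'bbebdfbcgbddagaaabccfaf')
  8 → (33, 'bccfaf')
  9 → (22, 'bcgbddagaaabccfaf')
  10 → (25, 'bddagaaabccfaf')
  11 → (19, 'bdfbcgbddagaaabccfaf')
  12 → (17, 'bebdfbcgbddagaaabccfaf')
  13 → (0, 'befbfddafdgceafgbbebdfbcgbddagaaabccfaf')
  14 → (3, 'bfddafdgceafgbbebdfbcgbddagaaabccfaf')
  15 → (34, 'ccfaf')
  16 → (11, 'ceafgbbebdfbcgbddagaaabccfaf')
  17 → (35, 'cfaf')
  18 → (23, 'cgbddagaaabccfaf')
  19 → (6, 'dafdgceafgbbebdfbcgbddagaaabccfaf')
  20 → (27, 'dagaaabccfaf')
  21 → (5, 'ddafdgceafgbbebdfbcgbddagaaabccfaf')
  22 → (26, 'ddagaaabccfaf')
  23 → (20, 'dfbcgbddagaaabccfaf')
  24 → (9, 'dgceafgbbebdfbcgbddagaaabccfaf')
  25 → (12, 'eafgbbebdfbcgbddagaaabccfaf')
  26 → (18, 'ebdfbcgbddagaaabccfaf')
  27 → (1, 'efbfddafdgceafgbbebdfbcgbddagaaabccfaf')
  28 → (38, 'f')
  29 → (36, 'faf')
  30 → (21, 'fbcgbddagaaabccfaf')
  31 → (2, 'fbfddafdgceafgbbebdfbcgbddagaaabccfaf')
  32 → (4, 'fddafdgceafgbbebdfbcgbddagaaabccfaf')
  33 → (8, 'fdgceafgbbebdfbcgbddagaaabccfaf')
  34 → (14, 'fgbbebdfbcgbddagaaabccfaf')
  35 → (29, 'gaaabccfaf')
  36 → (15, 'gbbebdfbcgbddagaaabccfaf')
  37 → (24, 'gbddagaaabccfaf')
  38 → (10, 'gceafgbbebdfbcgbddagaaabccfaf')

[30, 31, 32, 37, 7, 13, 28, 16, 33, 22, 25, 19, 17, 0, 3, 34, 11, 35, 23, 6, 27, 5, 26, 20, 9, 12, 18, 1, 38, 36, 21, 2, 4, 8, 14, 29, 15, 24, 10]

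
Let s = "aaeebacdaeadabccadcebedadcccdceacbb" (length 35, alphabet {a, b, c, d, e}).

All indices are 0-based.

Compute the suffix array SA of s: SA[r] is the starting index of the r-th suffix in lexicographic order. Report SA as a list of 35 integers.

rank→(start, suffix):
  0 → (0, 'aaeebacdaeadabccadcebedadcccdceacbb')
  1 → (12, 'abccadcebedadcccdceacbb')
  2 → (31, 'acbb')
  3 → (5, 'acdaeadabccadcebedadcccdceacbb')
  4 → (10, 'adabccadcebedadcccdceacbb')
  5 → (23, 'adcccdceacbb')
  6 → (16, 'adcebedadcccdceacbb')
  7 → (8, 'aeadabccadcebedadcccdceacbb')
  8 → (1, 'aeebacdaeadabccadcebedadcccdceacbb')
  9 → (34, 'b')
  10 → (4, 'bacdaeadabccadcebedadcccdceacbb')
  11 → (33, 'bb')
  12 → (13, 'bccadcebedadcccdceacbb')
  13 → (20, 'bedadcccdceacbb')
  14 → (15, 'cadcebedadcccdceacbb')
  15 → (32, 'cbb')
  16 → (14, 'ccadcebedadcccdceacbb')
  17 → (25, 'cccdceacbb')
  18 → (26, 'ccdceacbb')
  19 → (6, 'cdaeadabccadcebedadcccdceacbb')
  20 → (27, 'cdceacbb')
  21 → (29, 'ceacbb')
  22 → (18, 'cebedadcccdceacbb')
  23 → (11, 'dabccadcebedadcccdceacbb')
  24 → (22, 'dadcccdceacbb')
  25 → (7, 'daeadabccadcebedadcccdceacbb')
  26 → (24, 'dcccdceacbb')
  27 → (28, 'dceacbb')
  28 → (17, 'dcebedadcccdceacbb')
  29 → (30, 'eacbb')
  30 → (9, 'eadabccadcebedadcccdceacbb')
  31 → (3, 'ebacdaeadabccadcebedadcccdceacbb')
  32 → (19, 'ebedadcccdceacbb')
  33 → (21, 'edadcccdceacbb')
  34 → (2, 'eebacdaeadabccadcebedadcccdceacbb')

[0, 12, 31, 5, 10, 23, 16, 8, 1, 34, 4, 33, 13, 20, 15, 32, 14, 25, 26, 6, 27, 29, 18, 11, 22, 7, 24, 28, 17, 30, 9, 3, 19, 21, 2]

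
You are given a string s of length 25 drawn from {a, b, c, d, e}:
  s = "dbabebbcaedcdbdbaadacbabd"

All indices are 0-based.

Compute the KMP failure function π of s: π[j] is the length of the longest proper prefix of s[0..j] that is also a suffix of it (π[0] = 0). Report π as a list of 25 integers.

π[0] = 0
j=1 s[j]='b': π[1]=0 (border '')
j=2 s[j]='a': π[2]=0 (border '')
j=3 s[j]='b': π[3]=0 (border '')
j=4 s[j]='e': π[4]=0 (border '')
j=5 s[j]='b': π[5]=0 (border '')
j=6 s[j]='b': π[6]=0 (border '')
j=7 s[j]='c': π[7]=0 (border '')
j=8 s[j]='a': π[8]=0 (border '')
j=9 s[j]='e': π[9]=0 (border '')
j=10 s[j]='d': π[10]=1 (border 'd')
j=11 s[j]='c': k: 1→0; π[11]=0 (border '')
j=12 s[j]='d': π[12]=1 (border 'd')
j=13 s[j]='b': π[13]=2 (border 'db')
j=14 s[j]='d': k: 2→0; π[14]=1 (border 'd')
j=15 s[j]='b': π[15]=2 (border 'db')
j=16 s[j]='a': π[16]=3 (border 'dba')
j=17 s[j]='a': k: 3→0; π[17]=0 (border '')
j=18 s[j]='d': π[18]=1 (border 'd')
j=19 s[j]='a': k: 1→0; π[19]=0 (border '')
j=20 s[j]='c': π[20]=0 (border '')
j=21 s[j]='b': π[21]=0 (border '')
j=22 s[j]='a': π[22]=0 (border '')
j=23 s[j]='b': π[23]=0 (border '')
j=24 s[j]='d': π[24]=1 (border 'd')

[0, 0, 0, 0, 0, 0, 0, 0, 0, 0, 1, 0, 1, 2, 1, 2, 3, 0, 1, 0, 0, 0, 0, 0, 1]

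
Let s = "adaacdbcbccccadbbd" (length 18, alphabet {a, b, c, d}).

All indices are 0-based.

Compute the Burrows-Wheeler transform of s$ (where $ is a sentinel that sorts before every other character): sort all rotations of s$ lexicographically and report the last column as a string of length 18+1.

dda$cddcbcbccbabaac

rank  rotation             last
    0  $adaacdbcbccccadbbd  d
    1  aacdbcbccccadbbd$ad  d
    2  acdbcbccccadbbd$ada  a
    3  adaacdbcbccccadbbd$  $
    4  adbbd$adaacdbcbcccc  c
    5  bbd$adaacdbcbccccad  d
    6  bcbccccadbbd$adaacd  d
    7  bccccadbbd$adaacdbc  c
    8  bd$adaacdbcbccccadb  b
    9  cadbbd$adaacdbcbccc  c
   10  cbccccadbbd$adaacdb  b
   11  ccadbbd$adaacdbcbcc  c
   12  cccadbbd$adaacdbcbc  c
   13  ccccadbbd$adaacdbcb  b
   14  cdbcbccccadbbd$adaa  a
   15  d$adaacdbcbccccadbb  b
   16  daacdbcbccccadbbd$a  a
   17  dbbd$adaacdbcbcccca  a
   18  dbcbccccadbbd$adaac  c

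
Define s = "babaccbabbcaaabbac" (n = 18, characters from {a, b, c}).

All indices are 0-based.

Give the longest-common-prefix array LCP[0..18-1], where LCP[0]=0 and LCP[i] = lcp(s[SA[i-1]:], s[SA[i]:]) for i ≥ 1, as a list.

[0, 2, 1, 2, 3, 1, 2, 0, 3, 2, 3, 1, 2, 1, 0, 1, 1, 1]

sorted suffixes:
  #0 SA[0]=11  'aaabbac'
  #1 SA[1]=12  'aabbac'
  #2 SA[2]=1  'abaccbabbcaaabbac'
  #3 SA[3]=13  'abbac'
  #4 SA[4]=7  'abbcaaabbac'
  #5 SA[5]=16  'ac'
  #6 SA[6]=3  'accbabbcaaabbac'
  #7 SA[7]=0  'babaccbabbcaaabbac'
  #8 SA[8]=6  'babbcaaabbac'
  #9 SA[9]=15  'bac'
  #10 SA[10]=2  'baccbabbcaaabbac'
  #11 SA[11]=14  'bbac'
  #12 SA[12]=8  'bbcaaabbac'
  #13 SA[13]=9  'bcaaabbac'
  #14 SA[14]=17  'c'
  #15 SA[15]=10  'caaabbac'
  #16 SA[16]=5  'cbabbcaaabbac'
  #17 SA[17]=4  'ccbabbcaaabbac'

SA = [11, 12, 1, 13, 7, 16, 3, 0, 6, 15, 2, 14, 8, 9, 17, 10, 5, 4]
rank  pair      lcp
   1  s[11:],s[12:]  2  'aa'
   2  s[12:],s[1:]  1  'a'
   3  s[1:],s[13:]  2  'ab'
   4  s[13:],s[7:]  3  'abb'
   5  s[7:],s[16:]  1  'a'
   6  s[16:],s[3:]  2  'ac'
   7  s[3:],s[0:]  0  ''
   8  s[0:],s[6:]  3  'bab'
   9  s[6:],s[15:]  2  'ba'
  10  s[15:],s[2:]  3  'bac'
  11  s[2:],s[14:]  1  'b'
  12  s[14:],s[8:]  2  'bb'
  13  s[8:],s[9:]  1  'b'
  14  s[9:],s[17:]  0  ''
  15  s[17:],s[10:]  1  'c'
  16  s[10:],s[5:]  1  'c'
  17  s[5:],s[4:]  1  'c'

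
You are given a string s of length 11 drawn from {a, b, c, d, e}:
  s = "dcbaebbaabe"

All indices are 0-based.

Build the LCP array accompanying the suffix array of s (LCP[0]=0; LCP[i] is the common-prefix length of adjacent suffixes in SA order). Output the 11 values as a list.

sorted suffixes:
  #0 SA[0]=7  'aabe'
  #1 SA[1]=8  'abe'
  #2 SA[2]=3  'aebbaabe'
  #3 SA[3]=6  'baabe'
  #4 SA[4]=2  'baebbaabe'
  #5 SA[5]=5  'bbaabe'
  #6 SA[6]=9  'be'
  #7 SA[7]=1  'cbaebbaabe'
  #8 SA[8]=0  'dcbaebbaabe'
  #9 SA[9]=10  'e'
  #10 SA[10]=4  'ebbaabe'

SA = [7, 8, 3, 6, 2, 5, 9, 1, 0, 10, 4]
i: (SA[i-1],SA[i]) lcp shared
  1: (7,8) 1 'a'
  2: (8,3) 1 'a'
  3: (3,6) 0 ''
  4: (6,2) 2 'ba'
  5: (2,5) 1 'b'
  6: (5,9) 1 'b'
  7: (9,1) 0 ''
  8: (1,0) 0 ''
  9: (0,10) 0 ''
  10: (10,4) 1 'e'

[0, 1, 1, 0, 2, 1, 1, 0, 0, 0, 1]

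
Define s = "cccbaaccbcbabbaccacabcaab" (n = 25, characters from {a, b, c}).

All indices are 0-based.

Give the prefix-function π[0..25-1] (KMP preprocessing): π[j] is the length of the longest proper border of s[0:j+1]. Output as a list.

π[0] = 0
j=1 s[j]='c': π[1]=1 (border 'c')
j=2 s[j]='c': π[2]=2 (border 'cc')
j=3 s[j]='b': k: 2→1→0; π[3]=0 (border '')
j=4 s[j]='a': π[4]=0 (border '')
j=5 s[j]='a': π[5]=0 (border '')
j=6 s[j]='c': π[6]=1 (border 'c')
j=7 s[j]='c': π[7]=2 (border 'cc')
j=8 s[j]='b': k: 2→1→0; π[8]=0 (border '')
j=9 s[j]='c': π[9]=1 (border 'c')
j=10 s[j]='b': k: 1→0; π[10]=0 (border '')
j=11 s[j]='a': π[11]=0 (border '')
j=12 s[j]='b': π[12]=0 (border '')
j=13 s[j]='b': π[13]=0 (border '')
j=14 s[j]='a': π[14]=0 (border '')
j=15 s[j]='c': π[15]=1 (border 'c')
j=16 s[j]='c': π[16]=2 (border 'cc')
j=17 s[j]='a': k: 2→1→0; π[17]=0 (border '')
j=18 s[j]='c': π[18]=1 (border 'c')
j=19 s[j]='a': k: 1→0; π[19]=0 (border '')
j=20 s[j]='b': π[20]=0 (border '')
j=21 s[j]='c': π[21]=1 (border 'c')
j=22 s[j]='a': k: 1→0; π[22]=0 (border '')
j=23 s[j]='a': π[23]=0 (border '')
j=24 s[j]='b': π[24]=0 (border '')

[0, 1, 2, 0, 0, 0, 1, 2, 0, 1, 0, 0, 0, 0, 0, 1, 2, 0, 1, 0, 0, 1, 0, 0, 0]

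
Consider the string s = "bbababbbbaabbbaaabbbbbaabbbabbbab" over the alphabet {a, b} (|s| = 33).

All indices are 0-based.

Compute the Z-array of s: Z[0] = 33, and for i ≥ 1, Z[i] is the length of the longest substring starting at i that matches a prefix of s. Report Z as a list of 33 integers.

Z[0]=33
i=1: i≥r, start 0; Z[1]=1 extend→box=[1,2)
i=2: i≥r, start 0; Z[2]=0
i=3: i≥r, start 0; Z[3]=1 extend→box=[3,4)
i=4: i≥r, start 0; Z[4]=0
i=5: i≥r, start 0; Z[5]=2 extend→box=[5,7)
i=6: min(r-i=1, Z[1]=1)=1; Z[6]=2 extend→box=[6,8)
i=7: min(r-i=1, Z[1]=1)=1; Z[7]=3 extend→box=[7,10)
i=8: min(r-i=2, Z[1]=1)=1; Z[8]=1
i=9: min(r-i=1, Z[2]=0)=0; Z[9]=0
i=10: i≥r, start 0; Z[10]=0
i=11: i≥r, start 0; Z[11]=2 extend→box=[11,13)
i=12: min(r-i=1, Z[1]=1)=1; Z[12]=3 extend→box=[12,15)
i=13: min(r-i=2, Z[1]=1)=1; Z[13]=1
i=14: min(r-i=1, Z[2]=0)=0; Z[14]=0
i=15: i≥r, start 0; Z[15]=0
i=16: i≥r, start 0; Z[16]=0
i=17: i≥r, start 0; Z[17]=2 extend→box=[17,19)
i=18: min(r-i=1, Z[1]=1)=1; Z[18]=2 extend→box=[18,20)
i=19: min(r-i=1, Z[1]=1)=1; Z[19]=2 extend→box=[19,21)
i=20: min(r-i=1, Z[1]=1)=1; Z[20]=3 extend→box=[20,23)
i=21: min(r-i=2, Z[1]=1)=1; Z[21]=1
i=22: min(r-i=1, Z[2]=0)=0; Z[22]=0
i=23: i≥r, start 0; Z[23]=0
i=24: i≥r, start 0; Z[24]=2 extend→box=[24,26)
i=25: min(r-i=1, Z[1]=1)=1; Z[25]=4 extend→box=[25,29)
i=26: min(r-i=3, Z[1]=1)=1; Z[26]=1
i=27: min(r-i=2, Z[2]=0)=0; Z[27]=0
i=28: min(r-i=1, Z[3]=1)=1; Z[28]=2 extend→box=[28,30)
i=29: min(r-i=1, Z[1]=1)=1; Z[29]=4 extend→box=[29,33)
i=30: min(r-i=3, Z[1]=1)=1; Z[30]=1
i=31: min(r-i=2, Z[2]=0)=0; Z[31]=0
i=32: min(r-i=1, Z[3]=1)=1; Z[32]=1

[33, 1, 0, 1, 0, 2, 2, 3, 1, 0, 0, 2, 3, 1, 0, 0, 0, 2, 2, 2, 3, 1, 0, 0, 2, 4, 1, 0, 2, 4, 1, 0, 1]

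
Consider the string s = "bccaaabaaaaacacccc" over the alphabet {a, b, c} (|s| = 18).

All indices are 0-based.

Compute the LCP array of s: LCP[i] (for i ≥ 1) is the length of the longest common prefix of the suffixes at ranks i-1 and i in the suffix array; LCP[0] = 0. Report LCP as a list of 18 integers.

rank→(start, suffix):
  0 → (7, 'aaaaacacccc')
  1 → (8, 'aaaacacccc')
  2 → (3, 'aaabaaaaacacccc')
  3 → (9, 'aaacacccc')
  4 → (4, 'aabaaaaacacccc')
  5 → (10, 'aacacccc')
  6 → (5, 'abaaaaacacccc')
  7 → (11, 'acacccc')
  8 → (13, 'acccc')
  9 → (6, 'baaaaacacccc')
  10 → (0, 'bccaaabaaaaacacccc')
  11 → (17, 'c')
  12 → (2, 'caaabaaaaacacccc')
  13 → (12, 'cacccc')
  14 → (16, 'cc')
  15 → (1, 'ccaaabaaaaacacccc')
  16 → (15, 'ccc')
  17 → (14, 'cccc')

SA = [7, 8, 3, 9, 4, 10, 5, 11, 13, 6, 0, 17, 2, 12, 16, 1, 15, 14]
[i] adj suffixes → lcp
  [1] 7/8 → 4 ('aaaa')
  [2] 8/3 → 3 ('aaa')
  [3] 3/9 → 3 ('aaa')
  [4] 9/4 → 2 ('aa')
  [5] 4/10 → 2 ('aa')
  [6] 10/5 → 1 ('a')
  [7] 5/11 → 1 ('a')
  [8] 11/13 → 2 ('ac')
  [9] 13/6 → 0 ('')
  [10] 6/0 → 1 ('b')
  [11] 0/17 → 0 ('')
  [12] 17/2 → 1 ('c')
  [13] 2/12 → 2 ('ca')
  [14] 12/16 → 1 ('c')
  [15] 16/1 → 2 ('cc')
  [16] 1/15 → 2 ('cc')
  [17] 15/14 → 3 ('ccc')

[0, 4, 3, 3, 2, 2, 1, 1, 2, 0, 1, 0, 1, 2, 1, 2, 2, 3]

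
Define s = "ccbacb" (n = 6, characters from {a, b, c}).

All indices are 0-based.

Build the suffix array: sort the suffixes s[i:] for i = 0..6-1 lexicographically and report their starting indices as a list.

sorted suffixes:
  #0 SA[0]=3  'acb'
  #1 SA[1]=5  'b'
  #2 SA[2]=2  'bacb'
  #3 SA[3]=4  'cb'
  #4 SA[4]=1  'cbacb'
  #5 SA[5]=0  'ccbacb'

[3, 5, 2, 4, 1, 0]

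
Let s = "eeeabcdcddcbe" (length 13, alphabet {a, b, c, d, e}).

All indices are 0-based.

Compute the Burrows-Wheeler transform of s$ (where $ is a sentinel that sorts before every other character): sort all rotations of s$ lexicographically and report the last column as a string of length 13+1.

rank  rotation        last
    0  $eeeabcdcddcbe  e
    1  abcdcddcbe$eee  e
    2  bcdcddcbe$eeea  a
    3  be$eeeabcdcddc  c
    4  cbe$eeeabcdcdd  d
    5  cdcddcbe$eeeab  b
    6  cddcbe$eeeabcd  d
    7  dcbe$eeeabcdcd  d
    8  dcddcbe$eeeabc  c
    9  ddcbe$eeeabcdc  c
   10  e$eeeabcdcddcb  b
   11  eabcdcddcbe$ee  e
   12  eeabcdcddcbe$e  e
   13  eeeabcdcddcbe$  $

eeacdbddccbee$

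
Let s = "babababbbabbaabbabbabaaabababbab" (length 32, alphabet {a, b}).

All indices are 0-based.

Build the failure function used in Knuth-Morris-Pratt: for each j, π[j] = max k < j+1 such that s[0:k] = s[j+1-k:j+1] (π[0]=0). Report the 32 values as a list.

π[0] = 0
j=1 s[j]='a': π[1]=0 (border '')
j=2 s[j]='b': π[2]=1 (border 'b')
j=3 s[j]='a': π[3]=2 (border 'ba')
j=4 s[j]='b': π[4]=3 (border 'bab')
j=5 s[j]='a': π[5]=4 (border 'baba')
j=6 s[j]='b': π[6]=5 (border 'babab')
j=7 s[j]='b': k: 5→3→1→0; π[7]=1 (border 'b')
j=8 s[j]='b': k: 1→0; π[8]=1 (border 'b')
j=9 s[j]='a': π[9]=2 (border 'ba')
j=10 s[j]='b': π[10]=3 (border 'bab')
j=11 s[j]='b': k: 3→1→0; π[11]=1 (border 'b')
j=12 s[j]='a': π[12]=2 (border 'ba')
j=13 s[j]='a': k: 2→0; π[13]=0 (border '')
j=14 s[j]='b': π[14]=1 (border 'b')
j=15 s[j]='b': k: 1→0; π[15]=1 (border 'b')
j=16 s[j]='a': π[16]=2 (border 'ba')
j=17 s[j]='b': π[17]=3 (border 'bab')
j=18 s[j]='b': k: 3→1→0; π[18]=1 (border 'b')
j=19 s[j]='a': π[19]=2 (border 'ba')
j=20 s[j]='b': π[20]=3 (border 'bab')
j=21 s[j]='a': π[21]=4 (border 'baba')
j=22 s[j]='a': k: 4→2→0; π[22]=0 (border '')
j=23 s[j]='a': π[23]=0 (border '')
j=24 s[j]='b': π[24]=1 (border 'b')
j=25 s[j]='a': π[25]=2 (border 'ba')
j=26 s[j]='b': π[26]=3 (border 'bab')
j=27 s[j]='a': π[27]=4 (border 'baba')
j=28 s[j]='b': π[28]=5 (border 'babab')
j=29 s[j]='b': k: 5→3→1→0; π[29]=1 (border 'b')
j=30 s[j]='a': π[30]=2 (border 'ba')
j=31 s[j]='b': π[31]=3 (border 'bab')

[0, 0, 1, 2, 3, 4, 5, 1, 1, 2, 3, 1, 2, 0, 1, 1, 2, 3, 1, 2, 3, 4, 0, 0, 1, 2, 3, 4, 5, 1, 2, 3]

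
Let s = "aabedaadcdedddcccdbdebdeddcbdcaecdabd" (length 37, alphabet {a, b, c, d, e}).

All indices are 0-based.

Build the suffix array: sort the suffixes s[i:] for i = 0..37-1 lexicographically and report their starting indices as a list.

rank | idx | suffix
   0 |   0 | aabedaadcdedddcccdbdebdeddcbdcaecdabd
   1 |   5 | aadcdedddcccdbdebdeddcbdcaecdabd
   2 |  34 | abd
   3 |   1 | abedaadcdedddcccdbdebdeddcbdcaecdabd
   4 |   6 | adcdedddcccdbdebdeddcbdcaecdabd
   5 |  30 | aecdabd
   6 |  35 | bd
   7 |  27 | bdcaecdabd
   8 |  18 | bdebdeddcbdcaecdabd
   9 |  21 | bdeddcbdcaecdabd
  10 |   2 | bedaadcdedddcccdbdebdeddcbdcaecdabd
  11 |  29 | caecdabd
  12 |  26 | cbdcaecdabd
  13 |  14 | cccdbdebdeddcbdcaecdabd
  14 |  15 | ccdbdebdeddcbdcaecdabd
  15 |  32 | cdabd
  16 |  16 | cdbdebdeddcbdcaecdabd
  17 |   8 | cdedddcccdbdebdeddcbdcaecdabd
  18 |  36 | d
  19 |   4 | daadcdedddcccdbdebdeddcbdcaecdabd
  20 |  33 | dabd
  21 |  17 | dbdebdeddcbdcaecdabd
  22 |  28 | dcaecdabd
  23 |  25 | dcbdcaecdabd
  24 |  13 | dcccdbdebdeddcbdcaecdabd
  25 |   7 | dcdedddcccdbdebdeddcbdcaecdabd
  26 |  24 | ddcbdcaecdabd
  27 |  12 | ddcccdbdebdeddcbdcaecdabd
  28 |  11 | dddcccdbdebdeddcbdcaecdabd
  29 |  19 | debdeddcbdcaecdabd
  30 |  22 | deddcbdcaecdabd
  31 |   9 | dedddcccdbdebdeddcbdcaecdabd
  32 |  20 | ebdeddcbdcaecdabd
  33 |  31 | ecdabd
  34 |   3 | edaadcdedddcccdbdebdeddcbdcaecdabd
  35 |  23 | eddcbdcaecdabd
  36 |  10 | edddcccdbdebdeddcbdcaecdabd

[0, 5, 34, 1, 6, 30, 35, 27, 18, 21, 2, 29, 26, 14, 15, 32, 16, 8, 36, 4, 33, 17, 28, 25, 13, 7, 24, 12, 11, 19, 22, 9, 20, 31, 3, 23, 10]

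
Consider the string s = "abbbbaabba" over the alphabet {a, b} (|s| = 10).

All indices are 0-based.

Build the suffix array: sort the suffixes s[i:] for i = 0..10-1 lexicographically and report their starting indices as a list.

sorted suffixes:
  #0 SA[0]=9  'a'
  #1 SA[1]=5  'aabba'
  #2 SA[2]=6  'abba'
  #3 SA[3]=0  'abbbbaabba'
  #4 SA[4]=8  'ba'
  #5 SA[5]=4  'baabba'
  #6 SA[6]=7  'bba'
  #7 SA[7]=3  'bbaabba'
  #8 SA[8]=2  'bbbaabba'
  #9 SA[9]=1  'bbbbaabba'

[9, 5, 6, 0, 8, 4, 7, 3, 2, 1]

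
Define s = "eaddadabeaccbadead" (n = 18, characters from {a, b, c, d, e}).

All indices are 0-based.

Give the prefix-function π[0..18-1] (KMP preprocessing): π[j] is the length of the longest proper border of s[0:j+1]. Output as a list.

[0, 0, 0, 0, 0, 0, 0, 0, 1, 2, 0, 0, 0, 0, 0, 1, 2, 3]

π[0] = 0
j=1 s[j]='a': π[1]=0 (border '')
j=2 s[j]='d': π[2]=0 (border '')
j=3 s[j]='d': π[3]=0 (border '')
j=4 s[j]='a': π[4]=0 (border '')
j=5 s[j]='d': π[5]=0 (border '')
j=6 s[j]='a': π[6]=0 (border '')
j=7 s[j]='b': π[7]=0 (border '')
j=8 s[j]='e': π[8]=1 (border 'e')
j=9 s[j]='a': π[9]=2 (border 'ea')
j=10 s[j]='c': k: 2→0; π[10]=0 (border '')
j=11 s[j]='c': π[11]=0 (border '')
j=12 s[j]='b': π[12]=0 (border '')
j=13 s[j]='a': π[13]=0 (border '')
j=14 s[j]='d': π[14]=0 (border '')
j=15 s[j]='e': π[15]=1 (border 'e')
j=16 s[j]='a': π[16]=2 (border 'ea')
j=17 s[j]='d': π[17]=3 (border 'ead')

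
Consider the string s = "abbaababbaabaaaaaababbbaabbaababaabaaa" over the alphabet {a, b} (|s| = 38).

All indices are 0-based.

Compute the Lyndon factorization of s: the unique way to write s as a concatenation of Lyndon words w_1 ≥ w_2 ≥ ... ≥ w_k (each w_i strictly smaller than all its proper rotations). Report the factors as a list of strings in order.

["abb", "aababb", "aab", "aaaaaababbbaabbaababaab", "a", "a", "a"]

emit factor 1: 'abb' (i=0, period=3)
emit factor 2: 'aababb' (i=3, period=6)
emit factor 3: 'aab' (i=9, period=3)
emit factor 4: 'aaaaaababbbaabbaababaab' (i=12, period=23)
emit factor 5: 'a' (i=35, period=1)
emit factor 6: 'a' (i=36, period=1)
emit factor 7: 'a' (i=37, period=1)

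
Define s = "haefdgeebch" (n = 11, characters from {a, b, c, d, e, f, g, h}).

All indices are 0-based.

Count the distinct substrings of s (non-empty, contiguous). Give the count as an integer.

63

sorted suffixes:
  #0 SA[0]=1  'aefdgeebch'
  #1 SA[1]=8  'bch'
  #2 SA[2]=9  'ch'
  #3 SA[3]=4  'dgeebch'
  #4 SA[4]=7  'ebch'
  #5 SA[5]=6  'eebch'
  #6 SA[6]=2  'efdgeebch'
  #7 SA[7]=3  'fdgeebch'
  #8 SA[8]=5  'geebch'
  #9 SA[9]=10  'h'
  #10 SA[10]=0  'haefdgeebch'

SA = [1, 8, 9, 4, 7, 6, 2, 3, 5, 10, 0]
rank  pair      lcp
   1  s[1:],s[8:]  0  ''
   2  s[8:],s[9:]  0  ''
   3  s[9:],s[4:]  0  ''
   4  s[4:],s[7:]  0  ''
   5  s[7:],s[6:]  1  'e'
   6  s[6:],s[2:]  1  'e'
   7  s[2:],s[3:]  0  ''
   8  s[3:],s[5:]  0  ''
   9  s[5:],s[10:]  0  ''
  10  s[10:],s[0:]  1  'h'

n(n+1)/2 = 11·12/2 = 66
Σ LCP = 0 + 0 + 0 + 0 + 0 + 1 + 1 + 0 + 0 + 0 + 1 = 3
distinct = 66 − 3 = 63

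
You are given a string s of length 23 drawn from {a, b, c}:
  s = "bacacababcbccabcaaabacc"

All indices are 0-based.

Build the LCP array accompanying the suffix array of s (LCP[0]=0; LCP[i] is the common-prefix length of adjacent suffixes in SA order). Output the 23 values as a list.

[0, 2, 1, 3, 2, 3, 1, 3, 2, 0, 2, 3, 1, 2, 2, 0, 1, 2, 3, 2, 1, 1, 2]

rank | idx | suffix
   0 |  16 | aaabacc
   1 |  17 | aabacc
   2 |   5 | ababcbccabcaaabacc
   3 |  18 | abacc
   4 |  13 | abcaaabacc
   5 |   7 | abcbccabcaaabacc
   6 |   3 | acababcbccabcaaabacc
   7 |   1 | acacababcbccabcaaabacc
   8 |  20 | acc
   9 |   6 | babcbccabcaaabacc
  10 |   0 | bacacababcbccabcaaabacc
  11 |  19 | bacc
  12 |  14 | bcaaabacc
  13 |   8 | bcbccabcaaabacc
  14 |  10 | bccabcaaabacc
  15 |  22 | c
  16 |  15 | caaabacc
  17 |   4 | cababcbccabcaaabacc
  18 |  12 | cabcaaabacc
  19 |   2 | cacababcbccabcaaabacc
  20 |   9 | cbccabcaaabacc
  21 |  21 | cc
  22 |  11 | ccabcaaabacc

SA = [16, 17, 5, 18, 13, 7, 3, 1, 20, 6, 0, 19, 14, 8, 10, 22, 15, 4, 12, 2, 9, 21, 11]
rank  pair      lcp
   1  s[16:],s[17:]  2  'aa'
   2  s[17:],s[5:]  1  'a'
   3  s[5:],s[18:]  3  'aba'
   4  s[18:],s[13:]  2  'ab'
   5  s[13:],s[7:]  3  'abc'
   6  s[7:],s[3:]  1  'a'
   7  s[3:],s[1:]  3  'aca'
   8  s[1:],s[20:]  2  'ac'
   9  s[20:],s[6:]  0  ''
  10  s[6:],s[0:]  2  'ba'
  11  s[0:],s[19:]  3  'bac'
  12  s[19:],s[14:]  1  'b'
  13  s[14:],s[8:]  2  'bc'
  14  s[8:],s[10:]  2  'bc'
  15  s[10:],s[22:]  0  ''
  16  s[22:],s[15:]  1  'c'
  17  s[15:],s[4:]  2  'ca'
  18  s[4:],s[12:]  3  'cab'
  19  s[12:],s[2:]  2  'ca'
  20  s[2:],s[9:]  1  'c'
  21  s[9:],s[21:]  1  'c'
  22  s[21:],s[11:]  2  'cc'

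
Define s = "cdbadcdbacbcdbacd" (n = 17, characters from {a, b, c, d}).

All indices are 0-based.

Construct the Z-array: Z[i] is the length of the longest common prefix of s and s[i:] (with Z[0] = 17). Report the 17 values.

[17, 0, 0, 0, 0, 4, 0, 0, 0, 1, 0, 4, 0, 0, 0, 2, 0]

Z[0]=17
i=1: i≥r, start 0; Z[1]=0
i=2: i≥r, start 0; Z[2]=0
i=3: i≥r, start 0; Z[3]=0
i=4: i≥r, start 0; Z[4]=0
i=5: i≥r, start 0; Z[5]=4 scan→box=[5,9)
i=6: min(r-i=3, Z[1]=0)=0; Z[6]=0
i=7: min(r-i=2, Z[2]=0)=0; Z[7]=0
i=8: min(r-i=1, Z[3]=0)=0; Z[8]=0
i=9: i≥r, start 0; Z[9]=1 scan→box=[9,10)
i=10: i≥r, start 0; Z[10]=0
i=11: i≥r, start 0; Z[11]=4 scan→box=[11,15)
i=12: min(r-i=3, Z[1]=0)=0; Z[12]=0
i=13: min(r-i=2, Z[2]=0)=0; Z[13]=0
i=14: min(r-i=1, Z[3]=0)=0; Z[14]=0
i=15: i≥r, start 0; Z[15]=2 scan→box=[15,17)
i=16: min(r-i=1, Z[1]=0)=0; Z[16]=0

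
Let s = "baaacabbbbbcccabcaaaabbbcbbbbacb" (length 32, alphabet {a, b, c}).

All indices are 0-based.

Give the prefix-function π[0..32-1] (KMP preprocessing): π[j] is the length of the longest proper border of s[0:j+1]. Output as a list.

[0, 0, 0, 0, 0, 0, 1, 1, 1, 1, 1, 0, 0, 0, 0, 1, 0, 0, 0, 0, 0, 1, 1, 1, 0, 1, 1, 1, 1, 2, 0, 1]

π[0] = 0
j=1 s[j]='a': π[1]=0 (border '')
j=2 s[j]='a': π[2]=0 (border '')
j=3 s[j]='a': π[3]=0 (border '')
j=4 s[j]='c': π[4]=0 (border '')
j=5 s[j]='a': π[5]=0 (border '')
j=6 s[j]='b': π[6]=1 (border 'b')
j=7 s[j]='b': k: 1→0; π[7]=1 (border 'b')
j=8 s[j]='b': k: 1→0; π[8]=1 (border 'b')
j=9 s[j]='b': k: 1→0; π[9]=1 (border 'b')
j=10 s[j]='b': k: 1→0; π[10]=1 (border 'b')
j=11 s[j]='c': k: 1→0; π[11]=0 (border '')
j=12 s[j]='c': π[12]=0 (border '')
j=13 s[j]='c': π[13]=0 (border '')
j=14 s[j]='a': π[14]=0 (border '')
j=15 s[j]='b': π[15]=1 (border 'b')
j=16 s[j]='c': k: 1→0; π[16]=0 (border '')
j=17 s[j]='a': π[17]=0 (border '')
j=18 s[j]='a': π[18]=0 (border '')
j=19 s[j]='a': π[19]=0 (border '')
j=20 s[j]='a': π[20]=0 (border '')
j=21 s[j]='b': π[21]=1 (border 'b')
j=22 s[j]='b': k: 1→0; π[22]=1 (border 'b')
j=23 s[j]='b': k: 1→0; π[23]=1 (border 'b')
j=24 s[j]='c': k: 1→0; π[24]=0 (border '')
j=25 s[j]='b': π[25]=1 (border 'b')
j=26 s[j]='b': k: 1→0; π[26]=1 (border 'b')
j=27 s[j]='b': k: 1→0; π[27]=1 (border 'b')
j=28 s[j]='b': k: 1→0; π[28]=1 (border 'b')
j=29 s[j]='a': π[29]=2 (border 'ba')
j=30 s[j]='c': k: 2→0; π[30]=0 (border '')
j=31 s[j]='b': π[31]=1 (border 'b')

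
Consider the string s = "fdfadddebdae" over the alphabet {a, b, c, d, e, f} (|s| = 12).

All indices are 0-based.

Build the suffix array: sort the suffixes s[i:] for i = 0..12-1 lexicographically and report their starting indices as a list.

[3, 10, 8, 9, 4, 5, 6, 1, 11, 7, 2, 0]

sorted suffixes:
  #0 SA[0]=3  'adddebdae'
  #1 SA[1]=10  'ae'
  #2 SA[2]=8  'bdae'
  #3 SA[3]=9  'dae'
  #4 SA[4]=4  'dddebdae'
  #5 SA[5]=5  'ddebdae'
  #6 SA[6]=6  'debdae'
  #7 SA[7]=1  'dfadddebdae'
  #8 SA[8]=11  'e'
  #9 SA[9]=7  'ebdae'
  #10 SA[10]=2  'fadddebdae'
  #11 SA[11]=0  'fdfadddebdae'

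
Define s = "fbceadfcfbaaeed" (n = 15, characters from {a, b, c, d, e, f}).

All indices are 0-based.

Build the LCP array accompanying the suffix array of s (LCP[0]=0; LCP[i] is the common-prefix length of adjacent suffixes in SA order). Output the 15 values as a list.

rank | idx | suffix
   0 |  10 | aaeed
   1 |   4 | adfcfbaaeed
   2 |  11 | aeed
   3 |   9 | baaeed
   4 |   1 | bceadfcfbaaeed
   5 |   2 | ceadfcfbaaeed
   6 |   7 | cfbaaeed
   7 |  14 | d
   8 |   5 | dfcfbaaeed
   9 |   3 | eadfcfbaaeed
  10 |  13 | ed
  11 |  12 | eed
  12 |   8 | fbaaeed
  13 |   0 | fbceadfcfbaaeed
  14 |   6 | fcfbaaeed

SA = [10, 4, 11, 9, 1, 2, 7, 14, 5, 3, 13, 12, 8, 0, 6]
i: (SA[i-1],SA[i]) lcp shared
  1: (10,4) 1 'a'
  2: (4,11) 1 'a'
  3: (11,9) 0 ''
  4: (9,1) 1 'b'
  5: (1,2) 0 ''
  6: (2,7) 1 'c'
  7: (7,14) 0 ''
  8: (14,5) 1 'd'
  9: (5,3) 0 ''
  10: (3,13) 1 'e'
  11: (13,12) 1 'e'
  12: (12,8) 0 ''
  13: (8,0) 2 'fb'
  14: (0,6) 1 'f'

[0, 1, 1, 0, 1, 0, 1, 0, 1, 0, 1, 1, 0, 2, 1]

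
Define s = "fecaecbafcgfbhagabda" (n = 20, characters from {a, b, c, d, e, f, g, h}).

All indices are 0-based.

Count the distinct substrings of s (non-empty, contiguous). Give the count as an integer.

sorted suffixes:
  #0 SA[0]=19  'a'
  #1 SA[1]=16  'abda'
  #2 SA[2]=3  'aecbafcgfbhagabda'
  #3 SA[3]=7  'afcgfbhagabda'
  #4 SA[4]=14  'agabda'
  #5 SA[5]=6  'bafcgfbhagabda'
  #6 SA[6]=17  'bda'
  #7 SA[7]=12  'bhagabda'
  #8 SA[8]=2  'caecbafcgfbhagabda'
  #9 SA[9]=5  'cbafcgfbhagabda'
  #10 SA[10]=9  'cgfbhagabda'
  #11 SA[11]=18  'da'
  #12 SA[12]=1  'ecaecbafcgfbhagabda'
  #13 SA[13]=4  'ecbafcgfbhagabda'
  #14 SA[14]=11  'fbhagabda'
  #15 SA[15]=8  'fcgfbhagabda'
  #16 SA[16]=0  'fecaecbafcgfbhagabda'
  #17 SA[17]=15  'gabda'
  #18 SA[18]=10  'gfbhagabda'
  #19 SA[19]=13  'hagabda'

SA = [19, 16, 3, 7, 14, 6, 17, 12, 2, 5, 9, 18, 1, 4, 11, 8, 0, 15, 10, 13]
rank  pair      lcp
   1  s[19:],s[16:]  1  'a'
   2  s[16:],s[3:]  1  'a'
   3  s[3:],s[7:]  1  'a'
   4  s[7:],s[14:]  1  'a'
   5  s[14:],s[6:]  0  ''
   6  s[6:],s[17:]  1  'b'
   7  s[17:],s[12:]  1  'b'
   8  s[12:],s[2:]  0  ''
   9  s[2:],s[5:]  1  'c'
  10  s[5:],s[9:]  1  'c'
  11  s[9:],s[18:]  0  ''
  12  s[18:],s[1:]  0  ''
  13  s[1:],s[4:]  2  'ec'
  14  s[4:],s[11:]  0  ''
  15  s[11:],s[8:]  1  'f'
  16  s[8:],s[0:]  1  'f'
  17  s[0:],s[15:]  0  ''
  18  s[15:],s[10:]  1  'g'
  19  s[10:],s[13:]  0  ''

n(n+1)/2 = 20·21/2 = 210
Σ LCP = 0 + 1 + 1 + 1 + 1 + 0 + 1 + 1 + 0 + 1 + 1 + 0 + 0 + 2 + 0 + 1 + 1 + 0 + 1 + 0 = 13
distinct = 210 − 13 = 197

197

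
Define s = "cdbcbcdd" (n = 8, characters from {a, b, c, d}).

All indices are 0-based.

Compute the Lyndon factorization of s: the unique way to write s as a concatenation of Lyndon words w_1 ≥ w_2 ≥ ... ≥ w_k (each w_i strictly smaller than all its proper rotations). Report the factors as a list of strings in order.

emit factor 1: 'cd' (i=0, period=2)
emit factor 2: 'bcbcdd' (i=2, period=6)

["cd", "bcbcdd"]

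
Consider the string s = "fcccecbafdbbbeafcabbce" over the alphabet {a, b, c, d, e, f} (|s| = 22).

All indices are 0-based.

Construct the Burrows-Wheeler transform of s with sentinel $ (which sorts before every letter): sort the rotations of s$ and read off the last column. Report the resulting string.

ecebcdabbbfefcbcfcbca$a

rank  rotation                 last
    0  $fcccecbafdbbbeafcabbce  e
    1  abbce$fcccecbafdbbbeafc  c
    2  afcabbce$fcccecbafdbbbe  e
    3  afdbbbeafcabbce$fcccecb  b
    4  bafdbbbeafcabbce$fcccec  c
    5  bbbeafcabbce$fcccecbafd  d
    6  bbce$fcccecbafdbbbeafca  a
    7  bbeafcabbce$fcccecbafdb  b
    8  bce$fcccecbafdbbbeafcab  b
    9  beafcabbce$fcccecbafdbb  b
   10  cabbce$fcccecbafdbbbeaf  f
   11  cbafdbbbeafcabbce$fccce  e
   12  cccecbafdbbbeafcabbce$f  f
   13  ccecbafdbbbeafcabbce$fc  c
   14  ce$fcccecbafdbbbeafcabb  b
   15  cecbafdbbbeafcabbce$fcc  c
   16  dbbbeafcabbce$fcccecbaf  f
   17  e$fcccecbafdbbbeafcabbc  c
   18  eafcabbce$fcccecbafdbbb  b
   19  ecbafdbbbeafcabbce$fccc  c
   20  fcabbce$fcccecbafdbbbea  a
   21  fcccecbafdbbbeafcabbce$  $
   22  fdbbbeafcabbce$fcccecba  a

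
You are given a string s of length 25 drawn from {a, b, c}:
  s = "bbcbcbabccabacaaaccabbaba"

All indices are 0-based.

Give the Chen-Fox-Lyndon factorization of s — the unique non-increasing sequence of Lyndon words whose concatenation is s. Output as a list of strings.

["bbcbc", "b", "abcc", "abac", "aaaccabbab", "a"]

emit factor 1: 'bbcbc' (i=0, period=5)
emit factor 2: 'b' (i=5, period=1)
emit factor 3: 'abcc' (i=6, period=4)
emit factor 4: 'abac' (i=10, period=4)
emit factor 5: 'aaaccabbab' (i=14, period=10)
emit factor 6: 'a' (i=24, period=1)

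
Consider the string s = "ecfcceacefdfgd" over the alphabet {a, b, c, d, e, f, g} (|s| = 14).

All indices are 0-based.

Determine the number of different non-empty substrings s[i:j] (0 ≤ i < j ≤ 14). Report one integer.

96

rank | idx | suffix
   0 |   6 | acefdfgd
   1 |   3 | cceacefdfgd
   2 |   4 | ceacefdfgd
   3 |   7 | cefdfgd
   4 |   1 | cfcceacefdfgd
   5 |  13 | d
   6 |  10 | dfgd
   7 |   5 | eacefdfgd
   8 |   0 | ecfcceacefdfgd
   9 |   8 | efdfgd
  10 |   2 | fcceacefdfgd
  11 |   9 | fdfgd
  12 |  11 | fgd
  13 |  12 | gd

SA = [6, 3, 4, 7, 1, 13, 10, 5, 0, 8, 2, 9, 11, 12]
[i] adj suffixes → lcp
  [1] 6/3 → 0 ('')
  [2] 3/4 → 1 ('c')
  [3] 4/7 → 2 ('ce')
  [4] 7/1 → 1 ('c')
  [5] 1/13 → 0 ('')
  [6] 13/10 → 1 ('d')
  [7] 10/5 → 0 ('')
  [8] 5/0 → 1 ('e')
  [9] 0/8 → 1 ('e')
  [10] 8/2 → 0 ('')
  [11] 2/9 → 1 ('f')
  [12] 9/11 → 1 ('f')
  [13] 11/12 → 0 ('')

n(n+1)/2 = 14·15/2 = 105
Σ LCP = 0 + 0 + 1 + 2 + 1 + 0 + 1 + 0 + 1 + 1 + 0 + 1 + 1 + 0 = 9
distinct = 105 − 9 = 96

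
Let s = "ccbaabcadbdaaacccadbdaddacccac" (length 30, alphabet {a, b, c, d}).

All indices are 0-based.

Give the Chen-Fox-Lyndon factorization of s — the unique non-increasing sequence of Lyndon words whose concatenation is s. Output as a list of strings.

emit factor 1: 'c' (i=0, period=1)
emit factor 2: 'c' (i=1, period=1)
emit factor 3: 'b' (i=2, period=1)
emit factor 4: 'aabcadbd' (i=3, period=8)
emit factor 5: 'aaacccadbdaddacccac' (i=11, period=19)

["c", "c", "b", "aabcadbd", "aaacccadbdaddacccac"]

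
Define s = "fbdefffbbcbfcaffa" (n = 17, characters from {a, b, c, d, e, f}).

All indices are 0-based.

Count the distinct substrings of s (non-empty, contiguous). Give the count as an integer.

139

sorted suffixes:
  #0 SA[0]=16  'a'
  #1 SA[1]=13  'affa'
  #2 SA[2]=7  'bbcbfcaffa'
  #3 SA[3]=8  'bcbfcaffa'
  #4 SA[4]=1  'bdefffbbcbfcaffa'
  #5 SA[5]=10  'bfcaffa'
  #6 SA[6]=12  'caffa'
  #7 SA[7]=9  'cbfcaffa'
  #8 SA[8]=2  'defffbbcbfcaffa'
  #9 SA[9]=3  'efffbbcbfcaffa'
  #10 SA[10]=15  'fa'
  #11 SA[11]=6  'fbbcbfcaffa'
  #12 SA[12]=0  'fbdefffbbcbfcaffa'
  #13 SA[13]=11  'fcaffa'
  #14 SA[14]=14  'ffa'
  #15 SA[15]=5  'ffbbcbfcaffa'
  #16 SA[16]=4  'fffbbcbfcaffa'

SA = [16, 13, 7, 8, 1, 10, 12, 9, 2, 3, 15, 6, 0, 11, 14, 5, 4]
[i] adj suffixes → lcp
  [1] 16/13 → 1 ('a')
  [2] 13/7 → 0 ('')
  [3] 7/8 → 1 ('b')
  [4] 8/1 → 1 ('b')
  [5] 1/10 → 1 ('b')
  [6] 10/12 → 0 ('')
  [7] 12/9 → 1 ('c')
  [8] 9/2 → 0 ('')
  [9] 2/3 → 0 ('')
  [10] 3/15 → 0 ('')
  [11] 15/6 → 1 ('f')
  [12] 6/0 → 2 ('fb')
  [13] 0/11 → 1 ('f')
  [14] 11/14 → 1 ('f')
  [15] 14/5 → 2 ('ff')
  [16] 5/4 → 2 ('ff')

n(n+1)/2 = 17·18/2 = 153
Σ LCP = 0 + 1 + 0 + 1 + 1 + 1 + 0 + 1 + 0 + 0 + 0 + 1 + 2 + 1 + 1 + 2 + 2 = 14
distinct = 153 − 14 = 139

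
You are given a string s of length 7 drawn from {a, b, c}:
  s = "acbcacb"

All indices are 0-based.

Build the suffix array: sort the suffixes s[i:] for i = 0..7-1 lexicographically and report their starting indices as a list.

sorted suffixes:
  #0 SA[0]=4  'acb'
  #1 SA[1]=0  'acbcacb'
  #2 SA[2]=6  'b'
  #3 SA[3]=2  'bcacb'
  #4 SA[4]=3  'cacb'
  #5 SA[5]=5  'cb'
  #6 SA[6]=1  'cbcacb'

[4, 0, 6, 2, 3, 5, 1]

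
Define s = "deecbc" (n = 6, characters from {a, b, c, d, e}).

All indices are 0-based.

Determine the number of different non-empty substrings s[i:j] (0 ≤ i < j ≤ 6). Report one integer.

rank→(start, suffix):
  0 → (4, 'bc')
  1 → (5, 'c')
  2 → (3, 'cbc')
  3 → (0, 'deecbc')
  4 → (2, 'ecbc')
  5 → (1, 'eecbc')

SA = [4, 5, 3, 0, 2, 1]
rank  pair      lcp
   1  s[4:],s[5:]  0  ''
   2  s[5:],s[3:]  1  'c'
   3  s[3:],s[0:]  0  ''
   4  s[0:],s[2:]  0  ''
   5  s[2:],s[1:]  1  'e'

n(n+1)/2 = 6·7/2 = 21
Σ LCP = 0 + 0 + 1 + 0 + 0 + 1 = 2
distinct = 21 − 2 = 19

19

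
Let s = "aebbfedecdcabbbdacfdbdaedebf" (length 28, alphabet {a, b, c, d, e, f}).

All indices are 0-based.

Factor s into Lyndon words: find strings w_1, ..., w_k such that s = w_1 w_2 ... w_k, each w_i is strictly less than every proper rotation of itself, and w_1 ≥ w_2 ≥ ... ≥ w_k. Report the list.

emit factor 1: 'aebbfedecdc' (i=0, period=11)
emit factor 2: 'abbbdacfdbdaedebf' (i=11, period=17)

["aebbfedecdc", "abbbdacfdbdaedebf"]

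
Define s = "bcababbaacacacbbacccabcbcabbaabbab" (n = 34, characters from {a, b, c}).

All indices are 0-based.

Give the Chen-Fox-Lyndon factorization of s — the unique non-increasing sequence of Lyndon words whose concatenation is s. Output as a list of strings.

emit factor 1: 'bc' (i=0, period=2)
emit factor 2: 'ababb' (i=2, period=5)
emit factor 3: 'aacacacbbacccabcbcabb' (i=7, period=21)
emit factor 4: 'aabbab' (i=28, period=6)

["bc", "ababb", "aacacacbbacccabcbcabb", "aabbab"]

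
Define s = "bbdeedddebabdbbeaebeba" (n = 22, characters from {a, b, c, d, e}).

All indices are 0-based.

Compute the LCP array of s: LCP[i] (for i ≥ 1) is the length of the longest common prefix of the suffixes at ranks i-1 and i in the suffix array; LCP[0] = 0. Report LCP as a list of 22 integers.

rank | idx | suffix
   0 |  21 | a
   1 |  10 | abdbbeaebeba
   2 |  16 | aebeba
   3 |  20 | ba
   4 |   9 | babdbbeaebeba
   5 |   0 | bbdeedddebabdbbeaebeba
   6 |  13 | bbeaebeba
   7 |  11 | bdbbeaebeba
   8 |   1 | bdeedddebabdbbeaebeba
   9 |  14 | beaebeba
  10 |  18 | beba
  11 |  12 | dbbeaebeba
  12 |   5 | dddebabdbbeaebeba
  13 |   6 | ddebabdbbeaebeba
  14 |   7 | debabdbbeaebeba
  15 |   2 | deedddebabdbbeaebeba
  16 |  15 | eaebeba
  17 |  19 | eba
  18 |   8 | ebabdbbeaebeba
  19 |  17 | ebeba
  20 |   4 | edddebabdbbeaebeba
  21 |   3 | eedddebabdbbeaebeba

SA = [21, 10, 16, 20, 9, 0, 13, 11, 1, 14, 18, 12, 5, 6, 7, 2, 15, 19, 8, 17, 4, 3]
i: (SA[i-1],SA[i]) lcp shared
  1: (21,10) 1 'a'
  2: (10,16) 1 'a'
  3: (16,20) 0 ''
  4: (20,9) 2 'ba'
  5: (9,0) 1 'b'
  6: (0,13) 2 'bb'
  7: (13,11) 1 'b'
  8: (11,1) 2 'bd'
  9: (1,14) 1 'b'
  10: (14,18) 2 'be'
  11: (18,12) 0 ''
  12: (12,5) 1 'd'
  13: (5,6) 2 'dd'
  14: (6,7) 1 'd'
  15: (7,2) 2 'de'
  16: (2,15) 0 ''
  17: (15,19) 1 'e'
  18: (19,8) 3 'eba'
  19: (8,17) 2 'eb'
  20: (17,4) 1 'e'
  21: (4,3) 1 'e'

[0, 1, 1, 0, 2, 1, 2, 1, 2, 1, 2, 0, 1, 2, 1, 2, 0, 1, 3, 2, 1, 1]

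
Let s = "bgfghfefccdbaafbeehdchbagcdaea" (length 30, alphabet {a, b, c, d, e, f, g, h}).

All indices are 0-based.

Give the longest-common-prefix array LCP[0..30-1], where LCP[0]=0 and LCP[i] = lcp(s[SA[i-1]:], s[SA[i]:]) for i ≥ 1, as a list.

[0, 1, 1, 1, 1, 0, 2, 1, 1, 0, 1, 2, 1, 0, 1, 1, 0, 1, 1, 1, 0, 1, 1, 1, 0, 1, 1, 0, 1, 1]

sorted suffixes:
  #0 SA[0]=29  'a'
  #1 SA[1]=12  'aafbeehdchbagcdaea'
  #2 SA[2]=27  'aea'
  #3 SA[3]=13  'afbeehdchbagcdaea'
  #4 SA[4]=23  'agcdaea'
  #5 SA[5]=11  'baafbeehdchbagcdaea'
  #6 SA[6]=22  'bagcdaea'
  #7 SA[7]=15  'beehdchbagcdaea'
  #8 SA[8]=0  'bgfghfefccdbaafbeehdchbagcdaea'
  #9 SA[9]=8  'ccdbaafbeehdchbagcdaea'
  #10 SA[10]=25  'cdaea'
  #11 SA[11]=9  'cdbaafbeehdchbagcdaea'
  #12 SA[12]=20  'chbagcdaea'
  #13 SA[13]=26  'daea'
  #14 SA[14]=10  'dbaafbeehdchbagcdaea'
  #15 SA[15]=19  'dchbagcdaea'
  #16 SA[16]=28  'ea'
  #17 SA[17]=16  'eehdchbagcdaea'
  #18 SA[18]=6  'efccdbaafbeehdchbagcdaea'
  #19 SA[19]=17  'ehdchbagcdaea'
  #20 SA[20]=14  'fbeehdchbagcdaea'
  #21 SA[21]=7  'fccdbaafbeehdchbagcdaea'
  #22 SA[22]=5  'fefccdbaafbeehdchbagcdaea'
  #23 SA[23]=2  'fghfefccdbaafbeehdchbagcdaea'
  #24 SA[24]=24  'gcdaea'
  #25 SA[25]=1  'gfghfefccdbaafbeehdchbagcdaea'
  #26 SA[26]=3  'ghfefccdbaafbeehdchbagcdaea'
  #27 SA[27]=21  'hbagcdaea'
  #28 SA[28]=18  'hdchbagcdaea'
  #29 SA[29]=4  'hfefccdbaafbeehdchbagcdaea'

SA = [29, 12, 27, 13, 23, 11, 22, 15, 0, 8, 25, 9, 20, 26, 10, 19, 28, 16, 6, 17, 14, 7, 5, 2, 24, 1, 3, 21, 18, 4]
rank  pair      lcp
   1  s[29:],s[12:]  1  'a'
   2  s[12:],s[27:]  1  'a'
   3  s[27:],s[13:]  1  'a'
   4  s[13:],s[23:]  1  'a'
   5  s[23:],s[11:]  0  ''
   6  s[11:],s[22:]  2  'ba'
   7  s[22:],s[15:]  1  'b'
   8  s[15:],s[0:]  1  'b'
   9  s[0:],s[8:]  0  ''
  10  s[8:],s[25:]  1  'c'
  11  s[25:],s[9:]  2  'cd'
  12  s[9:],s[20:]  1  'c'
  13  s[20:],s[26:]  0  ''
  14  s[26:],s[10:]  1  'd'
  15  s[10:],s[19:]  1  'd'
  16  s[19:],s[28:]  0  ''
  17  s[28:],s[16:]  1  'e'
  18  s[16:],s[6:]  1  'e'
  19  s[6:],s[17:]  1  'e'
  20  s[17:],s[14:]  0  ''
  21  s[14:],s[7:]  1  'f'
  22  s[7:],s[5:]  1  'f'
  23  s[5:],s[2:]  1  'f'
  24  s[2:],s[24:]  0  ''
  25  s[24:],s[1:]  1  'g'
  26  s[1:],s[3:]  1  'g'
  27  s[3:],s[21:]  0  ''
  28  s[21:],s[18:]  1  'h'
  29  s[18:],s[4:]  1  'h'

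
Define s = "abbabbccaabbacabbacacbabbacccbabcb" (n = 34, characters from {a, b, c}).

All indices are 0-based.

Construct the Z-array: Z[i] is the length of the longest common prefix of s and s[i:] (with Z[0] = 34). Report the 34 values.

[34, 0, 0, 3, 0, 0, 0, 0, 1, 4, 0, 0, 1, 0, 4, 0, 0, 1, 0, 1, 0, 0, 4, 0, 0, 1, 0, 0, 0, 0, 2, 0, 0, 0]

Z[0]=34
i=1: outside box; Z[1]=0
i=2: outside box; Z[2]=0
i=3: outside box; Z[3]=3 scan→box=[3,6)
i=4: min(r-i=2, Z[1]=0)=0; Z[4]=0
i=5: min(r-i=1, Z[2]=0)=0; Z[5]=0
i=6: outside box; Z[6]=0
i=7: outside box; Z[7]=0
i=8: outside box; Z[8]=1 scan→box=[8,9)
i=9: outside box; Z[9]=4 scan→box=[9,13)
i=10: min(r-i=3, Z[1]=0)=0; Z[10]=0
i=11: min(r-i=2, Z[2]=0)=0; Z[11]=0
i=12: min(r-i=1, Z[3]=3)=1; Z[12]=1
i=13: outside box; Z[13]=0
i=14: outside box; Z[14]=4 scan→box=[14,18)
i=15: min(r-i=3, Z[1]=0)=0; Z[15]=0
i=16: min(r-i=2, Z[2]=0)=0; Z[16]=0
i=17: min(r-i=1, Z[3]=3)=1; Z[17]=1
i=18: outside box; Z[18]=0
i=19: outside box; Z[19]=1 scan→box=[19,20)
i=20: outside box; Z[20]=0
i=21: outside box; Z[21]=0
i=22: outside box; Z[22]=4 scan→box=[22,26)
i=23: min(r-i=3, Z[1]=0)=0; Z[23]=0
i=24: min(r-i=2, Z[2]=0)=0; Z[24]=0
i=25: min(r-i=1, Z[3]=3)=1; Z[25]=1
i=26: outside box; Z[26]=0
i=27: outside box; Z[27]=0
i=28: outside box; Z[28]=0
i=29: outside box; Z[29]=0
i=30: outside box; Z[30]=2 scan→box=[30,32)
i=31: min(r-i=1, Z[1]=0)=0; Z[31]=0
i=32: outside box; Z[32]=0
i=33: outside box; Z[33]=0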